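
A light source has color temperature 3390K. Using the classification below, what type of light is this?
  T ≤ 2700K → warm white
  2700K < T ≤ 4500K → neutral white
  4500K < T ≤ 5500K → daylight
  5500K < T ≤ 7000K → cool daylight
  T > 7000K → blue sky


Temperature: 3390K
2700K < 3390K ≤ 4500K → neutral white
Classification: neutral white


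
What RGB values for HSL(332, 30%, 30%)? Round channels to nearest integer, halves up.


H=332°, S=0.30, L=0.30
C = (1-|2L-1|)×S = (1-|-0.40|)×0.30 = 0.18
H' = H/60 = 332/60 ≈ 5.5333; X = C×(1-|H' mod 2 - 1|) = 0.084
m = L - C/2 = 0.30 - 0.09 = 0.21
Sector ⌊H'⌋ = 5 → (R',G',B') = (0.18, 0.0, 0.084)
RGB = ((R'+m)×255, (G'+m)×255, (B'+m)×255) = (99.45, 53.55, 74.97)
Round half up → RGB(99, 54, 75)


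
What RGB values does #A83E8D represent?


A8 → 168 (R)
3E → 62 (G)
8D → 141 (B)
= RGB(168, 62, 141)


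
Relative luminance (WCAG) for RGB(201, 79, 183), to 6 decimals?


Linearize each channel (sRGB transfer function): c = v/255; c_lin = c/12.92 if c ≤ 0.04045, else ((c+0.055)/1.055)^2.4
  R: 201/255 ≈ 0.788235 > 0.04045 → ((0.788235+0.055)/1.055)^2.4 ≈ 0.584078
  G: 79/255 ≈ 0.309804 > 0.04045 → ((0.309804+0.055)/1.055)^2.4 ≈ 0.078187
  B: 183/255 ≈ 0.717647 > 0.04045 → ((0.717647+0.055)/1.055)^2.4 ≈ 0.473531
R_lin = 0.584078, G_lin = 0.078187, B_lin = 0.473531
L = 0.2126×R + 0.7152×G + 0.0722×B
L = 0.2126×0.584078 + 0.7152×0.078187 + 0.0722×0.473531
L ≈ 0.214284


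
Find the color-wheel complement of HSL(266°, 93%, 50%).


Complement = opposite side of color wheel = hue + 180°
H' = (266 + 180) mod 360 = 86°
S and L unchanged.
= HSL(86°, 93%, 50%)


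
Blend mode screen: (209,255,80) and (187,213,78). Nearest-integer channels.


Screen: C = 255 - (255-A)×(255-B)/255, rounded to nearest integer
R: 255 - (255-209)×(255-187)/255 = 255 - 3128/255 ≈ 255 - 12.267 = 242.733 → 243
G: 255 - (255-255)×(255-213)/255 = 255 - 0/255 ≈ 255 - 0.000 = 255.000 → 255
B: 255 - (255-80)×(255-78)/255 = 255 - 30975/255 ≈ 255 - 121.471 = 133.529 → 134
= RGB(243, 255, 134)


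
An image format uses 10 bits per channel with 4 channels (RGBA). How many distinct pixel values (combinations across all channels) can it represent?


Total bits = 10 bits/channel × 4 channels = 40 bits
Distinct pixel values = 2^40
= 1,099,511,627,776 pixel values


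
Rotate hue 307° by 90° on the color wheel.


New hue = (H + rotation) mod 360
New hue = (307 + 90) mod 360
= 397 mod 360
= 37°


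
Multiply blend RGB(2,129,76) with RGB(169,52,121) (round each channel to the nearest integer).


Multiply: C = A×B/255, rounded to nearest integer
R: 2×169/255 = 338/255 ≈ 1.325 → 1
G: 129×52/255 = 6708/255 ≈ 26.306 → 26
B: 76×121/255 = 9196/255 ≈ 36.063 → 36
= RGB(1, 26, 36)


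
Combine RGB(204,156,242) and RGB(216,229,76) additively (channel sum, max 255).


Additive: each channel = min(255, C₁+C₂)
R: 204+216 = 420 → 255
G: 156+229 = 385 → 255
B: 242+76 = 318 → 255
= RGB(255, 255, 255)


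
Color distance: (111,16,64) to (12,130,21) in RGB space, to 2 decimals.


d = √[(R₁-R₂)² + (G₁-G₂)² + (B₁-B₂)²]
d = √[(111-12)² + (16-130)² + (64-21)²]
d = √[9801 + 12996 + 1849]
d = √24646
d ≈ 156.99


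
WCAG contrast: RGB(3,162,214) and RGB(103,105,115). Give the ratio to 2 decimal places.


Linearize each sRGB channel c=v/255: c/12.92 if c ≤ 0.04045 else ((c+0.055)/1.055)^2.4
L = 0.2126×R_lin + 0.7152×G_lin + 0.0722×B_lin
Color 1 (3,162,214):
  R=3: 3/255≈0.0118 ≤ 0.04045 → 0.0118/12.92 ≈ 0.00091
  G=162: 162/255≈0.6353 > 0.04045 → ((0.6353+0.055)/1.055)^2.4 ≈ 0.36131
  B=214: 214/255≈0.8392 > 0.04045 → ((0.8392+0.055)/1.055)^2.4 ≈ 0.67244
  L1 = 0.2126×0.00091 + 0.7152×0.36131 + 0.0722×0.67244 ≈ 0.30715
Color 2 (103,105,115):
  R=103: 103/255≈0.4039 > 0.04045 → ((0.4039+0.055)/1.055)^2.4 ≈ 0.13563
  G=105: 105/255≈0.4118 > 0.04045 → ((0.4118+0.055)/1.055)^2.4 ≈ 0.14126
  B=115: 115/255≈0.4510 > 0.04045 → ((0.4510+0.055)/1.055)^2.4 ≈ 0.17144
  L2 = 0.2126×0.13563 + 0.7152×0.14126 + 0.0722×0.17144 ≈ 0.14225
Lighter = 0.30715, Darker = 0.14225
Ratio = (L_lighter + 0.05) / (L_darker + 0.05)
Ratio = (0.30715 + 0.05) / (0.14225 + 0.05) = 0.35715 / 0.19225 ≈ 1.8578
Ratio ≈ 1.86:1


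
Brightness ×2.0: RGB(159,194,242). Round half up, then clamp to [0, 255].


Multiply each channel by 2.0, round half up, clamp to [0, 255]
R: 159×2.0 = 318 → clamp → 255
G: 194×2.0 = 388 → clamp → 255
B: 242×2.0 = 484 → clamp → 255
= RGB(255, 255, 255)


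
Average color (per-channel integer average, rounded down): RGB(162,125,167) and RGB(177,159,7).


Midpoint: each channel = ⌊(C₁+C₂)/2⌋
R: ⌊(162+177)/2⌋ = 169
G: ⌊(125+159)/2⌋ = 142
B: ⌊(167+7)/2⌋ = 87
= RGB(169, 142, 87)


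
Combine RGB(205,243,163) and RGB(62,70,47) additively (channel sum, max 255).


Additive: each channel = min(255, C₁+C₂)
R: 205+62 = 267 → 255
G: 243+70 = 313 → 255
B: 163+47 = 210 → 210
= RGB(255, 255, 210)


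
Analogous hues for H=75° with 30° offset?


Base hue: 75°
Left analog: (75 - 30) mod 360 = 45°
Right analog: (75 + 30) mod 360 = 105°
Analogous hues = 45° and 105°


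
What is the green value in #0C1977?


Color: #0C1977
R = 0C = 12
G = 19 = 25
B = 77 = 119
Green = 25


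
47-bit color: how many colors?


Colors = 2^bits = 2^47
= 140,737,488,355,328 colors


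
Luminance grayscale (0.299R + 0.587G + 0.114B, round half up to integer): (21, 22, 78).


Gray = 0.299×R + 0.587×G + 0.114×B
Gray = 0.299×21 + 0.587×22 + 0.114×78
Gray = 6.279 + 12.914 + 8.892
Gray = 28.085 → round half up → 28
Gray = 28


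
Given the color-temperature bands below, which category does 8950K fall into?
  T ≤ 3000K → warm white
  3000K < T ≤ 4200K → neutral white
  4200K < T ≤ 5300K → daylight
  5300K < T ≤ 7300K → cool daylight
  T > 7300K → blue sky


Temperature: 8950K
8950K > 7300K → blue sky
Classification: blue sky


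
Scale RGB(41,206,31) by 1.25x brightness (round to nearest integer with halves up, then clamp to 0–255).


Multiply each channel by 1.25, round half up, clamp to [0, 255]
R: 41×1.25 = 51.25 → round → 51
G: 206×1.25 = 257.5 → round → 258 → clamp → 255
B: 31×1.25 = 38.75 → round → 39
= RGB(51, 255, 39)


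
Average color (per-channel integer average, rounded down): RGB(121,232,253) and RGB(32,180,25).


Midpoint: each channel = ⌊(C₁+C₂)/2⌋
R: ⌊(121+32)/2⌋ = 76
G: ⌊(232+180)/2⌋ = 206
B: ⌊(253+25)/2⌋ = 139
= RGB(76, 206, 139)


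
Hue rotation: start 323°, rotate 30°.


New hue = (H + rotation) mod 360
New hue = (323 + 30) mod 360
= 353 mod 360
= 353°


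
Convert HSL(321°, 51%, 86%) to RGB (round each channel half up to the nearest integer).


H=321°, S=0.51, L=0.86
C = (1-|2L-1|)×S = (1-|0.72|)×0.51 = 0.1428
H' = H/60 = 321/60 ≈ 5.3500; X = C×(1-|H' mod 2 - 1|) = 0.09282
m = L - C/2 = 0.86 - 0.0714 = 0.7886
Sector ⌊H'⌋ = 5 → (R',G',B') = (0.1428, 0.0, 0.09282)
RGB = ((R'+m)×255, (G'+m)×255, (B'+m)×255) = (237.507, 201.093, 224.7621)
Round half up → RGB(238, 201, 225)


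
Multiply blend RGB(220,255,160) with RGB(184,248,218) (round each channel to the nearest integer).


Multiply: C = A×B/255, rounded to nearest integer
R: 220×184/255 = 40480/255 ≈ 158.745 → 159
G: 255×248/255 = 63240/255 ≈ 248.000 → 248
B: 160×218/255 = 34880/255 ≈ 136.784 → 137
= RGB(159, 248, 137)


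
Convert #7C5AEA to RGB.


7C → 124 (R)
5A → 90 (G)
EA → 234 (B)
= RGB(124, 90, 234)


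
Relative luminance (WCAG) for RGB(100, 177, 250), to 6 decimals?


Linearize each channel (sRGB transfer function): c = v/255; c_lin = c/12.92 if c ≤ 0.04045, else ((c+0.055)/1.055)^2.4
  R: 100/255 ≈ 0.392157 > 0.04045 → ((0.392157+0.055)/1.055)^2.4 ≈ 0.127438
  G: 177/255 ≈ 0.694118 > 0.04045 → ((0.694118+0.055)/1.055)^2.4 ≈ 0.439657
  B: 250/255 ≈ 0.980392 > 0.04045 → ((0.980392+0.055)/1.055)^2.4 ≈ 0.955973
R_lin = 0.127438, G_lin = 0.439657, B_lin = 0.955973
L = 0.2126×R + 0.7152×G + 0.0722×B
L = 0.2126×0.127438 + 0.7152×0.439657 + 0.0722×0.955973
L ≈ 0.410557


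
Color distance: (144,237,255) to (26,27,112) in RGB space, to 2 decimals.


d = √[(R₁-R₂)² + (G₁-G₂)² + (B₁-B₂)²]
d = √[(144-26)² + (237-27)² + (255-112)²]
d = √[13924 + 44100 + 20449]
d = √78473
d ≈ 280.13


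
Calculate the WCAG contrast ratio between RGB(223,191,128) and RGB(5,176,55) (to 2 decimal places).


Linearize each sRGB channel c=v/255: c/12.92 if c ≤ 0.04045 else ((c+0.055)/1.055)^2.4
L = 0.2126×R_lin + 0.7152×G_lin + 0.0722×B_lin
Color 1 (223,191,128):
  R=223: 223/255≈0.8745 > 0.04045 → ((0.8745+0.055)/1.055)^2.4 ≈ 0.73791
  G=191: 191/255≈0.7490 > 0.04045 → ((0.7490+0.055)/1.055)^2.4 ≈ 0.52100
  B=128: 128/255≈0.5020 > 0.04045 → ((0.5020+0.055)/1.055)^2.4 ≈ 0.21586
  L1 = 0.2126×0.73791 + 0.7152×0.52100 + 0.0722×0.21586 ≈ 0.54508
Color 2 (5,176,55):
  R=5: 5/255≈0.0196 ≤ 0.04045 → 0.0196/12.92 ≈ 0.00152
  G=176: 176/255≈0.6902 > 0.04045 → ((0.6902+0.055)/1.055)^2.4 ≈ 0.43415
  B=55: 55/255≈0.2157 > 0.04045 → ((0.2157+0.055)/1.055)^2.4 ≈ 0.03820
  L2 = 0.2126×0.00152 + 0.7152×0.43415 + 0.0722×0.03820 ≈ 0.31359
Lighter = 0.54508, Darker = 0.31359
Ratio = (L_lighter + 0.05) / (L_darker + 0.05)
Ratio = (0.54508 + 0.05) / (0.31359 + 0.05) = 0.59508 / 0.36359 ≈ 1.6367
Ratio ≈ 1.64:1


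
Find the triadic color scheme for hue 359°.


Triadic: equally spaced at 120° intervals
H1 = 359°
H2 = (359 + 120) mod 360 = 119°
H3 = (359 + 240) mod 360 = 239°
Triadic = 359°, 119°, 239°


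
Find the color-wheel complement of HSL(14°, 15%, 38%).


Complement = opposite side of color wheel = hue + 180°
H' = (14 + 180) mod 360 = 194°
S and L unchanged.
= HSL(194°, 15%, 38%)


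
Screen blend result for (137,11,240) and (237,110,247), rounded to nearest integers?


Screen: C = 255 - (255-A)×(255-B)/255, rounded to nearest integer
R: 255 - (255-137)×(255-237)/255 = 255 - 2124/255 ≈ 255 - 8.329 = 246.671 → 247
G: 255 - (255-11)×(255-110)/255 = 255 - 35380/255 ≈ 255 - 138.745 = 116.255 → 116
B: 255 - (255-240)×(255-247)/255 = 255 - 120/255 ≈ 255 - 0.471 = 254.529 → 255
= RGB(247, 116, 255)


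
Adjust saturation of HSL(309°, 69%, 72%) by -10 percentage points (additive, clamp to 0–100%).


Original S = 69%
Adjustment = -10 percentage points
New S = 69 + (-10) = 59
Clamp to [0, 100] → 59
= HSL(309°, 59%, 72%)


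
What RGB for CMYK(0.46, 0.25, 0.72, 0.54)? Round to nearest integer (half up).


R = 255 × (1-C) × (1-K) = 255 × 0.54 × 0.46 = 63.342 → 63
G = 255 × (1-M) × (1-K) = 255 × 0.75 × 0.46 = 87.975 → 88
B = 255 × (1-Y) × (1-K) = 255 × 0.28 × 0.46 = 32.844 → 33
= RGB(63, 88, 33)


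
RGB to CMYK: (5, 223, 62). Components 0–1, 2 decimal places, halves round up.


R'=5/255≈0.0196, G'=223/255≈0.8745, B'=62/255≈0.2431
K = 1 - max(R',G',B') = 1 - 223/255 = 32/255 = 0.12549… → 0.13
(1-R'-K)/(1-K) simplifies to (max-R)/max with max = 223:
C = (223-5)/223 = 218/223 = 0.97757… → 0.98
M = (223-223)/223 = 0/223 = 0 → 0.00
Y = (223-62)/223 = 161/223 = 0.72197… → 0.72
= CMYK(0.98, 0.00, 0.72, 0.13)


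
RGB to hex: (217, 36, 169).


R = 217 → D9 (hex)
G = 36 → 24 (hex)
B = 169 → A9 (hex)
Hex = #D924A9


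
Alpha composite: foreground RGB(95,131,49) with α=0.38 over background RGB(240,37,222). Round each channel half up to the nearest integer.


C = α×F + (1-α)×B, with 1-α = 0.62
R: 0.38×95 + 0.62×240 = 36.10 + 148.80 = 184.90 → 185
G: 0.38×131 + 0.62×37 = 49.78 + 22.94 = 72.72 → 73
B: 0.38×49 + 0.62×222 = 18.62 + 137.64 = 156.26 → 156
= RGB(185, 73, 156)


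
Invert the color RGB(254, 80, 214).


Invert: (255-R, 255-G, 255-B)
R: 255-254 = 1
G: 255-80 = 175
B: 255-214 = 41
= RGB(1, 175, 41)


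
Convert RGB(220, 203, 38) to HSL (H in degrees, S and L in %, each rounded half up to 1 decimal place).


Normalize: R'=220/255≈0.8627, G'=203/255≈0.7961, B'=38/255≈0.1490
Max=220/255, Min=38/255, Δ=Max-Min=182/255
L = (Max+Min)/2 = (220+38)/510 = 258/510 = 0.50588… → L = 50.6%
L > 0.5 → S = Δ/(2-Max-Min) = 182/(510-220-38) = 182/252 = 0.72222… → S = 72.2%
(the 1/255 factors cancel in S and H, so raw channel differences can be used)
Max is R' → H = 60 × (((G-B)/Δ) mod 6) = 60 × (((203-38)/182) mod 6)
  165/182 = 0.9065…
  H = 60 × 0.9065… = 54.395…° → H = 54.4°
= HSL(54.4°, 72.2%, 50.6%)


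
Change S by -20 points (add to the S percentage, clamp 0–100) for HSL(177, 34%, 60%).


Original S = 34%
Adjustment = -20 percentage points
New S = 34 + (-20) = 14
Clamp to [0, 100] → 14
= HSL(177°, 14%, 60%)


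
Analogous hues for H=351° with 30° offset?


Base hue: 351°
Left analog: (351 - 30) mod 360 = 321°
Right analog: (351 + 30) mod 360 = 21°
Analogous hues = 321° and 21°


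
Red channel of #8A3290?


Color: #8A3290
R = 8A = 138
G = 32 = 50
B = 90 = 144
Red = 138


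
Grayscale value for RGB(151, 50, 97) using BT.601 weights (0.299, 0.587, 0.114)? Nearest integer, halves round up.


Gray = 0.299×R + 0.587×G + 0.114×B
Gray = 0.299×151 + 0.587×50 + 0.114×97
Gray = 45.149 + 29.350 + 11.058
Gray = 85.557 → round half up → 86
Gray = 86


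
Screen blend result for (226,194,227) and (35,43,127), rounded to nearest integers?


Screen: C = 255 - (255-A)×(255-B)/255, rounded to nearest integer
R: 255 - (255-226)×(255-35)/255 = 255 - 6380/255 ≈ 255 - 25.020 = 229.980 → 230
G: 255 - (255-194)×(255-43)/255 = 255 - 12932/255 ≈ 255 - 50.714 = 204.286 → 204
B: 255 - (255-227)×(255-127)/255 = 255 - 3584/255 ≈ 255 - 14.055 = 240.945 → 241
= RGB(230, 204, 241)


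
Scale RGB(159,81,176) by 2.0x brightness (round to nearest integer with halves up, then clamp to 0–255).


Multiply each channel by 2.0, round half up, clamp to [0, 255]
R: 159×2.0 = 318 → clamp → 255
G: 81×2.0 = 162
B: 176×2.0 = 352 → clamp → 255
= RGB(255, 162, 255)


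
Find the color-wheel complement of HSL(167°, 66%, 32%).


Complement = opposite side of color wheel = hue + 180°
H' = (167 + 180) mod 360 = 347°
S and L unchanged.
= HSL(347°, 66%, 32%)


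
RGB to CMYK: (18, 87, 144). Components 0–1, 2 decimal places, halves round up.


R'=18/255≈0.0706, G'=87/255≈0.3412, B'=144/255≈0.5647
K = 1 - max(R',G',B') = 1 - 144/255 = 111/255 = 0.43529… → 0.44
(1-R'-K)/(1-K) simplifies to (max-R)/max with max = 144:
C = (144-18)/144 = 126/144 = 0.875 → 0.88
M = (144-87)/144 = 57/144 = 0.39583… → 0.40
Y = (144-144)/144 = 0/144 = 0 → 0.00
= CMYK(0.88, 0.40, 0.00, 0.44)


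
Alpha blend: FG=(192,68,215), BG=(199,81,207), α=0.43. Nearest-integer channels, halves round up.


C = α×F + (1-α)×B, with 1-α = 0.57
R: 0.43×192 + 0.57×199 = 82.56 + 113.43 = 195.99 → 196
G: 0.43×68 + 0.57×81 = 29.24 + 46.17 = 75.41 → 75
B: 0.43×215 + 0.57×207 = 92.45 + 117.99 = 210.44 → 210
= RGB(196, 75, 210)


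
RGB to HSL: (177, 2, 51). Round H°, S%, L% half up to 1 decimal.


Normalize: R'=177/255≈0.6941, G'=2/255≈0.0078, B'=51/255≈0.2000
Max=177/255, Min=2/255, Δ=Max-Min=175/255
L = (Max+Min)/2 = (177+2)/510 = 179/510 = 0.35098… → L = 35.1%
L ≤ 0.5 → S = Δ/(Max+Min) = 175/(177+2) = 175/179 = 0.97765… → S = 97.8%
(the 1/255 factors cancel in S and H, so raw channel differences can be used)
Max is R' → H = 60 × (((G-B)/Δ) mod 6) = 60 × (((2-51)/175) mod 6)
  (-49)/175 = -0.28; negative, so add 6 → 5.72
  H = 60 × 5.72 = 343.2° → H = 343.2°
= HSL(343.2°, 97.8%, 35.1%)


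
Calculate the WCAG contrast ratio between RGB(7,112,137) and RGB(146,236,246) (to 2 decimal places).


Linearize each sRGB channel c=v/255: c/12.92 if c ≤ 0.04045 else ((c+0.055)/1.055)^2.4
L = 0.2126×R_lin + 0.7152×G_lin + 0.0722×B_lin
Color 1 (7,112,137):
  R=7: 7/255≈0.0275 ≤ 0.04045 → 0.0275/12.92 ≈ 0.00212
  G=112: 112/255≈0.4392 > 0.04045 → ((0.4392+0.055)/1.055)^2.4 ≈ 0.16203
  B=137: 137/255≈0.5373 > 0.04045 → ((0.5373+0.055)/1.055)^2.4 ≈ 0.25016
  L1 = 0.2126×0.00212 + 0.7152×0.16203 + 0.0722×0.25016 ≈ 0.13440
Color 2 (146,236,246):
  R=146: 146/255≈0.5725 > 0.04045 → ((0.5725+0.055)/1.055)^2.4 ≈ 0.28744
  G=236: 236/255≈0.9255 > 0.04045 → ((0.9255+0.055)/1.055)^2.4 ≈ 0.83880
  B=246: 246/255≈0.9647 > 0.04045 → ((0.9647+0.055)/1.055)^2.4 ≈ 0.92158
  L2 = 0.2126×0.28744 + 0.7152×0.83880 + 0.0722×0.92158 ≈ 0.72756
Lighter = 0.72756, Darker = 0.13440
Ratio = (L_lighter + 0.05) / (L_darker + 0.05)
Ratio = (0.72756 + 0.05) / (0.13440 + 0.05) = 0.77756 / 0.18440 ≈ 4.2168
Ratio ≈ 4.22:1


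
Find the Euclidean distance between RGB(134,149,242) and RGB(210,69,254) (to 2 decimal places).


d = √[(R₁-R₂)² + (G₁-G₂)² + (B₁-B₂)²]
d = √[(134-210)² + (149-69)² + (242-254)²]
d = √[5776 + 6400 + 144]
d = √12320
d ≈ 111.00


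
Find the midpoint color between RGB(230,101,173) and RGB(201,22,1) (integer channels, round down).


Midpoint: each channel = ⌊(C₁+C₂)/2⌋
R: ⌊(230+201)/2⌋ = 215
G: ⌊(101+22)/2⌋ = 61
B: ⌊(173+1)/2⌋ = 87
= RGB(215, 61, 87)


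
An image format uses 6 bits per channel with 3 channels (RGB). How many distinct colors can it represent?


Total bits = 6 bits/channel × 3 channels = 18 bits
Distinct colors = 2^18
= 262,144 colors


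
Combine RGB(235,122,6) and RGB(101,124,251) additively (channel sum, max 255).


Additive: each channel = min(255, C₁+C₂)
R: 235+101 = 336 → 255
G: 122+124 = 246 → 246
B: 6+251 = 257 → 255
= RGB(255, 246, 255)


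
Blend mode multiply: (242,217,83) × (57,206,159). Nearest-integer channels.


Multiply: C = A×B/255, rounded to nearest integer
R: 242×57/255 = 13794/255 ≈ 54.094 → 54
G: 217×206/255 = 44702/255 ≈ 175.302 → 175
B: 83×159/255 = 13197/255 ≈ 51.753 → 52
= RGB(54, 175, 52)


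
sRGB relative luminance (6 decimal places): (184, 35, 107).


Linearize each channel (sRGB transfer function): c = v/255; c_lin = c/12.92 if c ≤ 0.04045, else ((c+0.055)/1.055)^2.4
  R: 184/255 ≈ 0.721569 > 0.04045 → ((0.721569+0.055)/1.055)^2.4 ≈ 0.479320
  G: 35/255 ≈ 0.137255 > 0.04045 → ((0.137255+0.055)/1.055)^2.4 ≈ 0.016807
  B: 107/255 ≈ 0.419608 > 0.04045 → ((0.419608+0.055)/1.055)^2.4 ≈ 0.147027
R_lin = 0.479320, G_lin = 0.016807, B_lin = 0.147027
L = 0.2126×R + 0.7152×G + 0.0722×B
L = 0.2126×0.479320 + 0.7152×0.016807 + 0.0722×0.147027
L ≈ 0.124539


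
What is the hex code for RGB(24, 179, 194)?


R = 24 → 18 (hex)
G = 179 → B3 (hex)
B = 194 → C2 (hex)
Hex = #18B3C2


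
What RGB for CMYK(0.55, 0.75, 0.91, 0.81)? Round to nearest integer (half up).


R = 255 × (1-C) × (1-K) = 255 × 0.45 × 0.19 = 21.8025 → 22
G = 255 × (1-M) × (1-K) = 255 × 0.25 × 0.19 = 12.1125 → 12
B = 255 × (1-Y) × (1-K) = 255 × 0.09 × 0.19 = 4.3605 → 4
= RGB(22, 12, 4)


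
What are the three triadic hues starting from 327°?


Triadic: equally spaced at 120° intervals
H1 = 327°
H2 = (327 + 120) mod 360 = 87°
H3 = (327 + 240) mod 360 = 207°
Triadic = 327°, 87°, 207°


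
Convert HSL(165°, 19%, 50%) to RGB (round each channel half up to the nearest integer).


H=165°, S=0.19, L=0.50
C = (1-|2L-1|)×S = (1-|0.00|)×0.19 = 0.19
H' = H/60 = 165/60 ≈ 2.7500; X = C×(1-|H' mod 2 - 1|) = 0.1425
m = L - C/2 = 0.50 - 0.095 = 0.405
Sector ⌊H'⌋ = 2 → (R',G',B') = (0.0, 0.19, 0.1425)
RGB = ((R'+m)×255, (G'+m)×255, (B'+m)×255) = (103.275, 151.725, 139.6125)
Round half up → RGB(103, 152, 140)


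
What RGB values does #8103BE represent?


81 → 129 (R)
03 → 3 (G)
BE → 190 (B)
= RGB(129, 3, 190)


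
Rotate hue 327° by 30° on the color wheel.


New hue = (H + rotation) mod 360
New hue = (327 + 30) mod 360
= 357 mod 360
= 357°


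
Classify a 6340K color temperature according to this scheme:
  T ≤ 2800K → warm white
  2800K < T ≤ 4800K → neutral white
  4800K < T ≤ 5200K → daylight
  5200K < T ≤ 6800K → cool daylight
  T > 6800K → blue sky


Temperature: 6340K
5200K < 6340K ≤ 6800K → cool daylight
Classification: cool daylight


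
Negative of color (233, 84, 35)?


Invert: (255-R, 255-G, 255-B)
R: 255-233 = 22
G: 255-84 = 171
B: 255-35 = 220
= RGB(22, 171, 220)


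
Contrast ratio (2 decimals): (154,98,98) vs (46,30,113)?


Linearize each sRGB channel c=v/255: c/12.92 if c ≤ 0.04045 else ((c+0.055)/1.055)^2.4
L = 0.2126×R_lin + 0.7152×G_lin + 0.0722×B_lin
Color 1 (154,98,98):
  R=154: 154/255≈0.6039 > 0.04045 → ((0.6039+0.055)/1.055)^2.4 ≈ 0.32314
  G=98: 98/255≈0.3843 > 0.04045 → ((0.3843+0.055)/1.055)^2.4 ≈ 0.12214
  B=98: 98/255≈0.3843 > 0.04045 → ((0.3843+0.055)/1.055)^2.4 ≈ 0.12214
  L1 = 0.2126×0.32314 + 0.7152×0.12214 + 0.0722×0.12214 ≈ 0.16487
Color 2 (46,30,113):
  R=46: 46/255≈0.1804 > 0.04045 → ((0.1804+0.055)/1.055)^2.4 ≈ 0.02732
  G=30: 30/255≈0.1176 > 0.04045 → ((0.1176+0.055)/1.055)^2.4 ≈ 0.01298
  B=113: 113/255≈0.4431 > 0.04045 → ((0.4431+0.055)/1.055)^2.4 ≈ 0.16513
  L2 = 0.2126×0.02732 + 0.7152×0.01298 + 0.0722×0.16513 ≈ 0.02702
Lighter = 0.16487, Darker = 0.02702
Ratio = (L_lighter + 0.05) / (L_darker + 0.05)
Ratio = (0.16487 + 0.05) / (0.02702 + 0.05) = 0.21487 / 0.07702 ≈ 2.7900
Ratio ≈ 2.79:1


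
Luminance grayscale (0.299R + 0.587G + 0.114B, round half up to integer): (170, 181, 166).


Gray = 0.299×R + 0.587×G + 0.114×B
Gray = 0.299×170 + 0.587×181 + 0.114×166
Gray = 50.830 + 106.247 + 18.924
Gray = 176.001 → round half up → 176
Gray = 176


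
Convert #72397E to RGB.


72 → 114 (R)
39 → 57 (G)
7E → 126 (B)
= RGB(114, 57, 126)


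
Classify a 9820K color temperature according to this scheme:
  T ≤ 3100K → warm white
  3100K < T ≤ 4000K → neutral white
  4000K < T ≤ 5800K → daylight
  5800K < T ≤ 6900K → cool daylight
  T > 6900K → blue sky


Temperature: 9820K
9820K > 6900K → blue sky
Classification: blue sky


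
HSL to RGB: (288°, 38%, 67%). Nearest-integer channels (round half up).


H=288°, S=0.38, L=0.67
C = (1-|2L-1|)×S = (1-|0.34|)×0.38 = 0.2508
H' = H/60 = 288/60 ≈ 4.8000; X = C×(1-|H' mod 2 - 1|) = 0.20064
m = L - C/2 = 0.67 - 0.1254 = 0.5446
Sector ⌊H'⌋ = 4 → (R',G',B') = (0.20064, 0.0, 0.2508)
RGB = ((R'+m)×255, (G'+m)×255, (B'+m)×255) = (190.0362, 138.873, 202.827)
Round half up → RGB(190, 139, 203)


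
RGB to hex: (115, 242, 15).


R = 115 → 73 (hex)
G = 242 → F2 (hex)
B = 15 → 0F (hex)
Hex = #73F20F


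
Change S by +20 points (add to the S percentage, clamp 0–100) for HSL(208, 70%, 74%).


Original S = 70%
Adjustment = +20 percentage points
New S = 70 + (20) = 90
Clamp to [0, 100] → 90
= HSL(208°, 90%, 74%)


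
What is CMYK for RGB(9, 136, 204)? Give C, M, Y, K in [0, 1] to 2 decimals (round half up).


R'=9/255≈0.0353, G'=136/255≈0.5333, B'=204/255≈0.8000
K = 1 - max(R',G',B') = 1 - 204/255 = 51/255 = 0.2 → 0.20
(1-R'-K)/(1-K) simplifies to (max-R)/max with max = 204:
C = (204-9)/204 = 195/204 = 0.95588… → 0.96
M = (204-136)/204 = 68/204 = 0.33333… → 0.33
Y = (204-204)/204 = 0/204 = 0 → 0.00
= CMYK(0.96, 0.33, 0.00, 0.20)


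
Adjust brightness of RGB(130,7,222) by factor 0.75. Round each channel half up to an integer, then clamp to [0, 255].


Multiply each channel by 0.75, round half up, clamp to [0, 255]
R: 130×0.75 = 97.5 → round → 98
G: 7×0.75 = 5.25 → round → 5
B: 222×0.75 = 166.5 → round → 167
= RGB(98, 5, 167)


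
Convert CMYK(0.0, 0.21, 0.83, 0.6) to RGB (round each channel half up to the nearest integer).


R = 255 × (1-C) × (1-K) = 255 × 1.00 × 0.40 = 102
G = 255 × (1-M) × (1-K) = 255 × 0.79 × 0.40 = 80.58 → 81
B = 255 × (1-Y) × (1-K) = 255 × 0.17 × 0.40 = 17.34 → 17
= RGB(102, 81, 17)


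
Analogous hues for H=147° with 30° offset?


Base hue: 147°
Left analog: (147 - 30) mod 360 = 117°
Right analog: (147 + 30) mod 360 = 177°
Analogous hues = 117° and 177°


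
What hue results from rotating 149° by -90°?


New hue = (H + rotation) mod 360
New hue = (149 -90) mod 360
= 59 mod 360
= 59°


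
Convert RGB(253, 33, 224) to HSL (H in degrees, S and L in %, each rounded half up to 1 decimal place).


Normalize: R'=253/255≈0.9922, G'=33/255≈0.1294, B'=224/255≈0.8784
Max=253/255, Min=33/255, Δ=Max-Min=220/255
L = (Max+Min)/2 = (253+33)/510 = 286/510 = 0.56078… → L = 56.1%
L > 0.5 → S = Δ/(2-Max-Min) = 220/(510-253-33) = 220/224 = 0.98214… → S = 98.2%
(the 1/255 factors cancel in S and H, so raw channel differences can be used)
Max is R' → H = 60 × (((G-B)/Δ) mod 6) = 60 × (((33-224)/220) mod 6)
  (-191)/220 = -0.8681…; negative, so add 6 → 5.1318…
  H = 60 × 5.1318… = 307.909…° → H = 307.9°
= HSL(307.9°, 98.2%, 56.1%)


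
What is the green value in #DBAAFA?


Color: #DBAAFA
R = DB = 219
G = AA = 170
B = FA = 250
Green = 170


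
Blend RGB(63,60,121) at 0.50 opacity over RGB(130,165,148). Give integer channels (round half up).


C = α×F + (1-α)×B, with 1-α = 0.50
R: 0.50×63 + 0.50×130 = 31.50 + 65.00 = 96.50 → 97
G: 0.50×60 + 0.50×165 = 30.00 + 82.50 = 112.50 → 113
B: 0.50×121 + 0.50×148 = 60.50 + 74.00 = 134.50 → 135
= RGB(97, 113, 135)


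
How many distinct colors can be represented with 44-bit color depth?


Colors = 2^bits = 2^44
= 17,592,186,044,416 colors


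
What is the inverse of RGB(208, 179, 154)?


Invert: (255-R, 255-G, 255-B)
R: 255-208 = 47
G: 255-179 = 76
B: 255-154 = 101
= RGB(47, 76, 101)


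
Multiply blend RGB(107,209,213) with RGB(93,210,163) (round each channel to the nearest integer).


Multiply: C = A×B/255, rounded to nearest integer
R: 107×93/255 = 9951/255 ≈ 39.024 → 39
G: 209×210/255 = 43890/255 ≈ 172.118 → 172
B: 213×163/255 = 34719/255 ≈ 136.153 → 136
= RGB(39, 172, 136)


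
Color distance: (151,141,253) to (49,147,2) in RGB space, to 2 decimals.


d = √[(R₁-R₂)² + (G₁-G₂)² + (B₁-B₂)²]
d = √[(151-49)² + (141-147)² + (253-2)²]
d = √[10404 + 36 + 63001]
d = √73441
d = 271.00


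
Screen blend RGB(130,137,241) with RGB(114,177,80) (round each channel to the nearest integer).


Screen: C = 255 - (255-A)×(255-B)/255, rounded to nearest integer
R: 255 - (255-130)×(255-114)/255 = 255 - 17625/255 ≈ 255 - 69.118 = 185.882 → 186
G: 255 - (255-137)×(255-177)/255 = 255 - 9204/255 ≈ 255 - 36.094 = 218.906 → 219
B: 255 - (255-241)×(255-80)/255 = 255 - 2450/255 ≈ 255 - 9.608 = 245.392 → 245
= RGB(186, 219, 245)


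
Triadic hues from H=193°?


Triadic: equally spaced at 120° intervals
H1 = 193°
H2 = (193 + 120) mod 360 = 313°
H3 = (193 + 240) mod 360 = 73°
Triadic = 193°, 313°, 73°


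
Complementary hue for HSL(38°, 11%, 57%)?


Complement = opposite side of color wheel = hue + 180°
H' = (38 + 180) mod 360 = 218°
S and L unchanged.
= HSL(218°, 11%, 57%)


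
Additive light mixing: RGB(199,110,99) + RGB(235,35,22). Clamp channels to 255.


Additive: each channel = min(255, C₁+C₂)
R: 199+235 = 434 → 255
G: 110+35 = 145 → 145
B: 99+22 = 121 → 121
= RGB(255, 145, 121)


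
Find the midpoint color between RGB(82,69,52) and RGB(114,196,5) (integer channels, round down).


Midpoint: each channel = ⌊(C₁+C₂)/2⌋
R: ⌊(82+114)/2⌋ = 98
G: ⌊(69+196)/2⌋ = 132
B: ⌊(52+5)/2⌋ = 28
= RGB(98, 132, 28)


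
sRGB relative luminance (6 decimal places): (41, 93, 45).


Linearize each channel (sRGB transfer function): c = v/255; c_lin = c/12.92 if c ≤ 0.04045, else ((c+0.055)/1.055)^2.4
  R: 41/255 ≈ 0.160784 > 0.04045 → ((0.160784+0.055)/1.055)^2.4 ≈ 0.022174
  G: 93/255 ≈ 0.364706 > 0.04045 → ((0.364706+0.055)/1.055)^2.4 ≈ 0.109462
  B: 45/255 ≈ 0.176471 > 0.04045 → ((0.176471+0.055)/1.055)^2.4 ≈ 0.026241
R_lin = 0.022174, G_lin = 0.109462, B_lin = 0.026241
L = 0.2126×R + 0.7152×G + 0.0722×B
L = 0.2126×0.022174 + 0.7152×0.109462 + 0.0722×0.026241
L ≈ 0.084896


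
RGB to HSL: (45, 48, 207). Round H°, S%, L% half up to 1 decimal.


Normalize: R'=45/255≈0.1765, G'=48/255≈0.1882, B'=207/255≈0.8118
Max=207/255, Min=45/255, Δ=Max-Min=162/255
L = (Max+Min)/2 = (207+45)/510 = 252/510 = 0.49411… → L = 49.4%
L ≤ 0.5 → S = Δ/(Max+Min) = 162/(207+45) = 162/252 = 0.64285… → S = 64.3%
(the 1/255 factors cancel in S and H, so raw channel differences can be used)
Max is B' → H = 60 × ((R-G)/Δ + 4) = 60 × ((45-48)/162 + 4)
  -3/162 + 4 = -0.0185… + 4 = 3.9814…
  H = 60 × 3.9814… = 238.888…° → H = 238.9°
= HSL(238.9°, 64.3%, 49.4%)


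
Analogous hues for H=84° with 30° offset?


Base hue: 84°
Left analog: (84 - 30) mod 360 = 54°
Right analog: (84 + 30) mod 360 = 114°
Analogous hues = 54° and 114°


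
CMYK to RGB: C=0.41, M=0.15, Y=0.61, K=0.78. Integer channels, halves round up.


R = 255 × (1-C) × (1-K) = 255 × 0.59 × 0.22 = 33.099 → 33
G = 255 × (1-M) × (1-K) = 255 × 0.85 × 0.22 = 47.685 → 48
B = 255 × (1-Y) × (1-K) = 255 × 0.39 × 0.22 = 21.879 → 22
= RGB(33, 48, 22)


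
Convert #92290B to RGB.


92 → 146 (R)
29 → 41 (G)
0B → 11 (B)
= RGB(146, 41, 11)


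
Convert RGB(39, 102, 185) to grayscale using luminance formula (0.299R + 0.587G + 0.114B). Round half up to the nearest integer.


Gray = 0.299×R + 0.587×G + 0.114×B
Gray = 0.299×39 + 0.587×102 + 0.114×185
Gray = 11.661 + 59.874 + 21.090
Gray = 92.625 → round half up → 93
Gray = 93


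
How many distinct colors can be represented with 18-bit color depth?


Colors = 2^bits = 2^18
= 262,144 colors


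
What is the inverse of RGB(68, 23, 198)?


Invert: (255-R, 255-G, 255-B)
R: 255-68 = 187
G: 255-23 = 232
B: 255-198 = 57
= RGB(187, 232, 57)


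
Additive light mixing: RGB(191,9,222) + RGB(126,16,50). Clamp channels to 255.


Additive: each channel = min(255, C₁+C₂)
R: 191+126 = 317 → 255
G: 9+16 = 25 → 25
B: 222+50 = 272 → 255
= RGB(255, 25, 255)


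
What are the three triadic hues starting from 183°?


Triadic: equally spaced at 120° intervals
H1 = 183°
H2 = (183 + 120) mod 360 = 303°
H3 = (183 + 240) mod 360 = 63°
Triadic = 183°, 303°, 63°


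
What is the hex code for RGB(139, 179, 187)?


R = 139 → 8B (hex)
G = 179 → B3 (hex)
B = 187 → BB (hex)
Hex = #8BB3BB


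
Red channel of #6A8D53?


Color: #6A8D53
R = 6A = 106
G = 8D = 141
B = 53 = 83
Red = 106


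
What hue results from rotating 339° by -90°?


New hue = (H + rotation) mod 360
New hue = (339 -90) mod 360
= 249 mod 360
= 249°


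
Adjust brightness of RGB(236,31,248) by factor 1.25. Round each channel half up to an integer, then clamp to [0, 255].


Multiply each channel by 1.25, round half up, clamp to [0, 255]
R: 236×1.25 = 295 → clamp → 255
G: 31×1.25 = 38.75 → round → 39
B: 248×1.25 = 310 → clamp → 255
= RGB(255, 39, 255)


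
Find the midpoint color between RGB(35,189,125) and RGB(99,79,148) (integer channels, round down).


Midpoint: each channel = ⌊(C₁+C₂)/2⌋
R: ⌊(35+99)/2⌋ = 67
G: ⌊(189+79)/2⌋ = 134
B: ⌊(125+148)/2⌋ = 136
= RGB(67, 134, 136)


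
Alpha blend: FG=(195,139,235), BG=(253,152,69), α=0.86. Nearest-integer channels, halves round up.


C = α×F + (1-α)×B, with 1-α = 0.14
R: 0.86×195 + 0.14×253 = 167.70 + 35.42 = 203.12 → 203
G: 0.86×139 + 0.14×152 = 119.54 + 21.28 = 140.82 → 141
B: 0.86×235 + 0.14×69 = 202.10 + 9.66 = 211.76 → 212
= RGB(203, 141, 212)


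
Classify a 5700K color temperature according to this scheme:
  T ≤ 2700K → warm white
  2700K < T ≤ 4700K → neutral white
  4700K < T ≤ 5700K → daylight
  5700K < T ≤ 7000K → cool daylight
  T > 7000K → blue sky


Temperature: 5700K
4700K < 5700K ≤ 5700K → daylight
Classification: daylight


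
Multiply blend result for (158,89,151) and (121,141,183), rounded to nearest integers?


Multiply: C = A×B/255, rounded to nearest integer
R: 158×121/255 = 19118/255 ≈ 74.973 → 75
G: 89×141/255 = 12549/255 ≈ 49.212 → 49
B: 151×183/255 = 27633/255 ≈ 108.365 → 108
= RGB(75, 49, 108)


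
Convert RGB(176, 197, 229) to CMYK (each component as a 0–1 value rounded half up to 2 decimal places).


R'=176/255≈0.6902, G'=197/255≈0.7725, B'=229/255≈0.8980
K = 1 - max(R',G',B') = 1 - 229/255 = 26/255 = 0.10196… → 0.10
(1-R'-K)/(1-K) simplifies to (max-R)/max with max = 229:
C = (229-176)/229 = 53/229 = 0.23144… → 0.23
M = (229-197)/229 = 32/229 = 0.13973… → 0.14
Y = (229-229)/229 = 0/229 = 0 → 0.00
= CMYK(0.23, 0.14, 0.00, 0.10)


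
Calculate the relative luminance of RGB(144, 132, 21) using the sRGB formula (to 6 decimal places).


Linearize each channel (sRGB transfer function): c = v/255; c_lin = c/12.92 if c ≤ 0.04045, else ((c+0.055)/1.055)^2.4
  R: 144/255 ≈ 0.564706 > 0.04045 → ((0.564706+0.055)/1.055)^2.4 ≈ 0.278894
  G: 132/255 ≈ 0.517647 > 0.04045 → ((0.517647+0.055)/1.055)^2.4 ≈ 0.230740
  B: 21/255 ≈ 0.082353 > 0.04045 → ((0.082353+0.055)/1.055)^2.4 ≈ 0.007499
R_lin = 0.278894, G_lin = 0.230740, B_lin = 0.007499
L = 0.2126×R + 0.7152×G + 0.0722×B
L = 0.2126×0.278894 + 0.7152×0.230740 + 0.0722×0.007499
L ≈ 0.224860


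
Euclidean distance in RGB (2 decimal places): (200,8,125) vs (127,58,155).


d = √[(R₁-R₂)² + (G₁-G₂)² + (B₁-B₂)²]
d = √[(200-127)² + (8-58)² + (125-155)²]
d = √[5329 + 2500 + 900]
d = √8729
d ≈ 93.43


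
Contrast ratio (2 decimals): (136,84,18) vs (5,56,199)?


Linearize each sRGB channel c=v/255: c/12.92 if c ≤ 0.04045 else ((c+0.055)/1.055)^2.4
L = 0.2126×R_lin + 0.7152×G_lin + 0.0722×B_lin
Color 1 (136,84,18):
  R=136: 136/255≈0.5333 > 0.04045 → ((0.5333+0.055)/1.055)^2.4 ≈ 0.24620
  G=84: 84/255≈0.3294 > 0.04045 → ((0.3294+0.055)/1.055)^2.4 ≈ 0.08866
  B=18: 18/255≈0.0706 > 0.04045 → ((0.0706+0.055)/1.055)^2.4 ≈ 0.00605
  L1 = 0.2126×0.24620 + 0.7152×0.08866 + 0.0722×0.00605 ≈ 0.11619
Color 2 (5,56,199):
  R=5: 5/255≈0.0196 ≤ 0.04045 → 0.0196/12.92 ≈ 0.00152
  G=56: 56/255≈0.2196 > 0.04045 → ((0.2196+0.055)/1.055)^2.4 ≈ 0.03955
  B=199: 199/255≈0.7804 > 0.04045 → ((0.7804+0.055)/1.055)^2.4 ≈ 0.57112
  L2 = 0.2126×0.00152 + 0.7152×0.03955 + 0.0722×0.57112 ≈ 0.06984
Lighter = 0.11619, Darker = 0.06984
Ratio = (L_lighter + 0.05) / (L_darker + 0.05)
Ratio = (0.11619 + 0.05) / (0.06984 + 0.05) = 0.16619 / 0.11984 ≈ 1.3867
Ratio ≈ 1.39:1


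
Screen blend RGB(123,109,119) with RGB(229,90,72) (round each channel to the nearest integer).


Screen: C = 255 - (255-A)×(255-B)/255, rounded to nearest integer
R: 255 - (255-123)×(255-229)/255 = 255 - 3432/255 ≈ 255 - 13.459 = 241.541 → 242
G: 255 - (255-109)×(255-90)/255 = 255 - 24090/255 ≈ 255 - 94.471 = 160.529 → 161
B: 255 - (255-119)×(255-72)/255 = 255 - 24888/255 ≈ 255 - 97.600 = 157.400 → 157
= RGB(242, 161, 157)


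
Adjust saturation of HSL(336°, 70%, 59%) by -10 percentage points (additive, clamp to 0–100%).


Original S = 70%
Adjustment = -10 percentage points
New S = 70 + (-10) = 60
Clamp to [0, 100] → 60
= HSL(336°, 60%, 59%)


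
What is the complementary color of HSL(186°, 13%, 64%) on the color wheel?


Complement = opposite side of color wheel = hue + 180°
H' = (186 + 180) mod 360 = 6°
S and L unchanged.
= HSL(6°, 13%, 64%)


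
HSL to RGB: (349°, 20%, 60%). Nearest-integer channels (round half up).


H=349°, S=0.20, L=0.60
C = (1-|2L-1|)×S = (1-|0.20|)×0.20 = 0.16
H' = H/60 = 349/60 ≈ 5.8167; X = C×(1-|H' mod 2 - 1|) ≈ 0.0293
m = L - C/2 = 0.60 - 0.08 = 0.52
Sector ⌊H'⌋ = 5 → (R',G',B') = (0.16, 0.0, ≈0.0293)
RGB = ((R'+m)×255, (G'+m)×255, (B'+m)×255) = (173.4, 132.6, 140.08)
Round half up → RGB(173, 133, 140)


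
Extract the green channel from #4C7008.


Color: #4C7008
R = 4C = 76
G = 70 = 112
B = 08 = 8
Green = 112


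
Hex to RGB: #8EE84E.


8E → 142 (R)
E8 → 232 (G)
4E → 78 (B)
= RGB(142, 232, 78)


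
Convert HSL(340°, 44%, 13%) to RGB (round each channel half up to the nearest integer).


H=340°, S=0.44, L=0.13
C = (1-|2L-1|)×S = (1-|-0.74|)×0.44 = 0.1144
H' = H/60 = 340/60 ≈ 5.6667; X = C×(1-|H' mod 2 - 1|) ≈ 0.0381
m = L - C/2 = 0.13 - 0.0572 = 0.0728
Sector ⌊H'⌋ = 5 → (R',G',B') = (0.1144, 0.0, ≈0.0381)
RGB = ((R'+m)×255, (G'+m)×255, (B'+m)×255) = (47.736, 18.564, 28.288)
Round half up → RGB(48, 19, 28)


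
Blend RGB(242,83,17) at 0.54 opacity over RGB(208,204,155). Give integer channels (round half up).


C = α×F + (1-α)×B, with 1-α = 0.46
R: 0.54×242 + 0.46×208 = 130.68 + 95.68 = 226.36 → 226
G: 0.54×83 + 0.46×204 = 44.82 + 93.84 = 138.66 → 139
B: 0.54×17 + 0.46×155 = 9.18 + 71.30 = 80.48 → 80
= RGB(226, 139, 80)


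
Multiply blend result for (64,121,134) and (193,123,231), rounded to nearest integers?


Multiply: C = A×B/255, rounded to nearest integer
R: 64×193/255 = 12352/255 ≈ 48.439 → 48
G: 121×123/255 = 14883/255 ≈ 58.365 → 58
B: 134×231/255 = 30954/255 ≈ 121.388 → 121
= RGB(48, 58, 121)


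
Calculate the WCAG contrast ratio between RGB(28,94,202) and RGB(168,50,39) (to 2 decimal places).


Linearize each sRGB channel c=v/255: c/12.92 if c ≤ 0.04045 else ((c+0.055)/1.055)^2.4
L = 0.2126×R_lin + 0.7152×G_lin + 0.0722×B_lin
Color 1 (28,94,202):
  R=28: 28/255≈0.1098 > 0.04045 → ((0.1098+0.055)/1.055)^2.4 ≈ 0.01161
  G=94: 94/255≈0.3686 > 0.04045 → ((0.3686+0.055)/1.055)^2.4 ≈ 0.11193
  B=202: 202/255≈0.7922 > 0.04045 → ((0.7922+0.055)/1.055)^2.4 ≈ 0.59062
  L1 = 0.2126×0.01161 + 0.7152×0.11193 + 0.0722×0.59062 ≈ 0.12517
Color 2 (168,50,39):
  R=168: 168/255≈0.6588 > 0.04045 → ((0.6588+0.055)/1.055)^2.4 ≈ 0.39157
  G=50: 50/255≈0.1961 > 0.04045 → ((0.1961+0.055)/1.055)^2.4 ≈ 0.03190
  B=39: 39/255≈0.1529 > 0.04045 → ((0.1529+0.055)/1.055)^2.4 ≈ 0.02029
  L2 = 0.2126×0.39157 + 0.7152×0.03190 + 0.0722×0.02029 ≈ 0.10753
Lighter = 0.12517, Darker = 0.10753
Ratio = (L_lighter + 0.05) / (L_darker + 0.05)
Ratio = (0.12517 + 0.05) / (0.10753 + 0.05) = 0.17517 / 0.15753 ≈ 1.1120
Ratio ≈ 1.11:1


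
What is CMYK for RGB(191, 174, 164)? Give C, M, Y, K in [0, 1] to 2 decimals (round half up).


R'=191/255≈0.7490, G'=174/255≈0.6824, B'=164/255≈0.6431
K = 1 - max(R',G',B') = 1 - 191/255 = 64/255 = 0.25098… → 0.25
(1-R'-K)/(1-K) simplifies to (max-R)/max with max = 191:
C = (191-191)/191 = 0/191 = 0 → 0.00
M = (191-174)/191 = 17/191 = 0.08900… → 0.09
Y = (191-164)/191 = 27/191 = 0.14136… → 0.14
= CMYK(0.00, 0.09, 0.14, 0.25)


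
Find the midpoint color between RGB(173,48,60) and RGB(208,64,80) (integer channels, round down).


Midpoint: each channel = ⌊(C₁+C₂)/2⌋
R: ⌊(173+208)/2⌋ = 190
G: ⌊(48+64)/2⌋ = 56
B: ⌊(60+80)/2⌋ = 70
= RGB(190, 56, 70)


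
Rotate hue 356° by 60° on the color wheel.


New hue = (H + rotation) mod 360
New hue = (356 + 60) mod 360
= 416 mod 360
= 56°


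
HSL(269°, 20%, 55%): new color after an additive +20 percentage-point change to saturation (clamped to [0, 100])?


Original S = 20%
Adjustment = +20 percentage points
New S = 20 + (20) = 40
Clamp to [0, 100] → 40
= HSL(269°, 40%, 55%)


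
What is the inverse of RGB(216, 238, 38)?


Invert: (255-R, 255-G, 255-B)
R: 255-216 = 39
G: 255-238 = 17
B: 255-38 = 217
= RGB(39, 17, 217)


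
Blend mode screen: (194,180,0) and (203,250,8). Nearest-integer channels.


Screen: C = 255 - (255-A)×(255-B)/255, rounded to nearest integer
R: 255 - (255-194)×(255-203)/255 = 255 - 3172/255 ≈ 255 - 12.439 = 242.561 → 243
G: 255 - (255-180)×(255-250)/255 = 255 - 375/255 ≈ 255 - 1.471 = 253.529 → 254
B: 255 - (255-0)×(255-8)/255 = 255 - 62985/255 ≈ 255 - 247.000 = 8.000 → 8
= RGB(243, 254, 8)
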